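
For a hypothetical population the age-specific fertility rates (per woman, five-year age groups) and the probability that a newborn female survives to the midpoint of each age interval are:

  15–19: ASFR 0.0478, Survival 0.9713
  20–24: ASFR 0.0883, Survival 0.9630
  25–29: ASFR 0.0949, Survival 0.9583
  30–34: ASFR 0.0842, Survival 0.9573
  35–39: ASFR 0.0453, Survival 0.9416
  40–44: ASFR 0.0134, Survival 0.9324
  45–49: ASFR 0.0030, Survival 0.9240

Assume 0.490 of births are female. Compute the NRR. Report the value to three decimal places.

0.884

Proportion female at birth = 0.490.
Per-age-group product (5 × ASFR × survival probability):
  15–19: 5 × 0.0478 × 0.9713 = 0.23214
  20–24: 5 × 0.0883 × 0.9630 = 0.42516
  25–29: 5 × 0.0949 × 0.9583 = 0.45471
  30–34: 5 × 0.0842 × 0.9573 = 0.40302
  35–39: 5 × 0.0453 × 0.9416 = 0.21327
  40–44: 5 × 0.0134 × 0.9324 = 0.06247
  45–49: 5 × 0.0030 × 0.9240 = 0.01386
Sum = 1.80463
NRR = 0.490 × 1.80463 = 0.88427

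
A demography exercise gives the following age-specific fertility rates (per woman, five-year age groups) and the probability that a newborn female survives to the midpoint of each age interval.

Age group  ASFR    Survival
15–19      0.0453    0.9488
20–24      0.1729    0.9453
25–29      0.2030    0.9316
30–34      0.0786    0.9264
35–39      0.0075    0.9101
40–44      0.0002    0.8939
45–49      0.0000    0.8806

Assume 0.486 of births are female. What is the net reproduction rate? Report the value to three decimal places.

Proportion female at birth = 0.486.
Weighting each age-specific rate by interval width and survival:
  15–19: 5 × 0.0453 × 0.9488 = 0.21490
  20–24: 5 × 0.1729 × 0.9453 = 0.81721
  25–29: 5 × 0.2030 × 0.9316 = 0.94557
  30–34: 5 × 0.0786 × 0.9264 = 0.36408
  35–39: 5 × 0.0075 × 0.9101 = 0.03413
  40–44: 5 × 0.0002 × 0.8939 = 0.00089
  45–49: 5 × 0.0000 × 0.8806 = 0.00000
Sum = 2.37678
NRR = 0.486 × 2.37678 = 1.15512

1.155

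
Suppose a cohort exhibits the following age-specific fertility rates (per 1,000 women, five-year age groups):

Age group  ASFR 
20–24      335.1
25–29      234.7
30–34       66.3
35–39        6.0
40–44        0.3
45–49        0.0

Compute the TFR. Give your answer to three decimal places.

Sum of ASFRs = 335.1 + 234.7 + 66.3 + 6.0 + 0.3 + 0.0 = 642.4
TFR = 5 × 642.4 / 1000 = 3.212

3.212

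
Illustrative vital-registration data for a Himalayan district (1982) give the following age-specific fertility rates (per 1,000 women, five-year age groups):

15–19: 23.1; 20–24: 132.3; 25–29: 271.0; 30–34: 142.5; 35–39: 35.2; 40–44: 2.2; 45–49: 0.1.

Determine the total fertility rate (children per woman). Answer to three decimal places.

Sum of ASFRs = 23.1 + 132.3 + 271.0 + 142.5 + 35.2 + 2.2 + 0.1 = 606.4
TFR = 5 × 606.4 / 1000 = 3.032

3.032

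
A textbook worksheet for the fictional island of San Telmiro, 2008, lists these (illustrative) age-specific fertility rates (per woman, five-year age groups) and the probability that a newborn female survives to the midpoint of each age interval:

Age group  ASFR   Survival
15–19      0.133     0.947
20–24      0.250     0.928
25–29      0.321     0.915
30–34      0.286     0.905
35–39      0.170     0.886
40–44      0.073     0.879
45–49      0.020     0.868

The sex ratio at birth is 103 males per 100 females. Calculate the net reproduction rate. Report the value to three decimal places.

Proportion female at birth = 100 / (100 + 103) = 0.49261.
Survival-weighted fertility by age (5·fₓ·Sₓ):
  15–19: 5 × 0.133 × 0.947 = 0.62976
  20–24: 5 × 0.250 × 0.928 = 1.16000
  25–29: 5 × 0.321 × 0.915 = 1.46858
  30–34: 5 × 0.286 × 0.905 = 1.29415
  35–39: 5 × 0.170 × 0.886 = 0.75310
  40–44: 5 × 0.073 × 0.879 = 0.32084
  45–49: 5 × 0.020 × 0.868 = 0.08680
Sum = 5.71323
NRR = 0.49261 × 5.71323 = 2.81439
An NRR exceeding 1 indicates intrinsic growth under these rates.

2.814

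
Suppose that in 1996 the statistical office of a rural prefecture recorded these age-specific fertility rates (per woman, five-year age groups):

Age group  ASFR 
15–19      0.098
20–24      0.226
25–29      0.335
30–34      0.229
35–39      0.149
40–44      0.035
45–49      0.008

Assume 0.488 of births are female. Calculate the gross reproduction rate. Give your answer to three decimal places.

Proportion female at birth = 0.488.
Sum of ASFRs = 0.098 + 0.226 + 0.335 + 0.229 + 0.149 + 0.035 + 0.008 = 1.080
TFR = 5 × 1.080 = 5.4
GRR = 0.488 × 5.4 = 2.63520

2.635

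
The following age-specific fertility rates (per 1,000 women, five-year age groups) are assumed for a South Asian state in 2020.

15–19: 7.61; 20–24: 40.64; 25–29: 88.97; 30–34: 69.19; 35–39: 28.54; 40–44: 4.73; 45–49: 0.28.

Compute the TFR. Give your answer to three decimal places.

Sum of ASFRs = 7.61 + 40.64 + 88.97 + 69.19 + 28.54 + 4.73 + 0.28 = 239.96
TFR = 5 × 239.96 / 1000 = 1.1998

1.200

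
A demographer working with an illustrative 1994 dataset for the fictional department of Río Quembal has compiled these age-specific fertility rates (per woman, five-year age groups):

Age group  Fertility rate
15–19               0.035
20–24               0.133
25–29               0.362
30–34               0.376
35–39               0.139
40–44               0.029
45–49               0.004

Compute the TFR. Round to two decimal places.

5.39

Sum of ASFRs = 0.035 + 0.133 + 0.362 + 0.376 + 0.139 + 0.029 + 0.004 = 1.078
TFR = 5 × 1.078 = 5.39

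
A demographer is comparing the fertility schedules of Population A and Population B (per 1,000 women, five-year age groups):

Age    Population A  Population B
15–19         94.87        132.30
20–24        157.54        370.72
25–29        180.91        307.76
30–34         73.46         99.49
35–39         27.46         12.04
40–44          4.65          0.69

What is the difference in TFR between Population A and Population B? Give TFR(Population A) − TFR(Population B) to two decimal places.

Population A:
  Sum of ASFRs = 94.87 + 157.54 + 180.91 + 73.46 + 27.46 + 4.65 = 538.89
  TFR = 5 × 538.89 / 1000 = 2.69445
Population B:
  Sum of ASFRs = 132.30 + 370.72 + 307.76 + 99.49 + 12.04 + 0.69 = 923.00
  TFR = 5 × 923.00 / 1000 = 4.615
Difference = 2.69445 − 4.615 = -1.92055

-1.92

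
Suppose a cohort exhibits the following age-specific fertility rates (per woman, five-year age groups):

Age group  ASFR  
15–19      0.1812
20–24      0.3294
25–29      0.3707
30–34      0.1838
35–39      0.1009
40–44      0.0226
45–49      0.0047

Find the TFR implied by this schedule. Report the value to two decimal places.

Sum of ASFRs = 0.1812 + 0.3294 + 0.3707 + 0.1838 + 0.1009 + 0.0226 + 0.0047 = 1.1933
TFR = 5 × 1.1933 = 5.9665

5.97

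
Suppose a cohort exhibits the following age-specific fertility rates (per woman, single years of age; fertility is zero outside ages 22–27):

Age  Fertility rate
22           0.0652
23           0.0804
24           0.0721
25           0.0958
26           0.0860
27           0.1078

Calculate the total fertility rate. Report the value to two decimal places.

Sum of ASFRs = 0.0652 + 0.0804 + 0.0721 + 0.0958 + 0.0860 + 0.1078 = 0.5073
TFR = 0.5073

0.51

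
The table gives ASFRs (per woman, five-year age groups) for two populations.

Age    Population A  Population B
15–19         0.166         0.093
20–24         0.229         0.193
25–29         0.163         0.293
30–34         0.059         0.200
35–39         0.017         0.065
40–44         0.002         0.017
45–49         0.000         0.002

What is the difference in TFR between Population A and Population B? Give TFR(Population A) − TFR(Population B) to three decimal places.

Population A:
  Sum of ASFRs = 0.166 + 0.229 + 0.163 + 0.059 + 0.017 + 0.002 + 0.000 = 0.636
  TFR = 5 × 0.636 = 3.18
Population B:
  Sum of ASFRs = 0.093 + 0.193 + 0.293 + 0.200 + 0.065 + 0.017 + 0.002 = 0.863
  TFR = 5 × 0.863 = 4.315
Difference = 3.18 − 4.315 = -1.135

-1.135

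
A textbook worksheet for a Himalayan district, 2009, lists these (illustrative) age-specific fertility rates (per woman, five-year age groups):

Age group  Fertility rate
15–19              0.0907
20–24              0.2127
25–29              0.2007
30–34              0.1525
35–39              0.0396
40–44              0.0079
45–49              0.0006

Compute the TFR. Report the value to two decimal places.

Sum of ASFRs = 0.0907 + 0.2127 + 0.2007 + 0.1525 + 0.0396 + 0.0079 + 0.0006 = 0.7047
TFR = 5 × 0.7047 = 3.5235

3.52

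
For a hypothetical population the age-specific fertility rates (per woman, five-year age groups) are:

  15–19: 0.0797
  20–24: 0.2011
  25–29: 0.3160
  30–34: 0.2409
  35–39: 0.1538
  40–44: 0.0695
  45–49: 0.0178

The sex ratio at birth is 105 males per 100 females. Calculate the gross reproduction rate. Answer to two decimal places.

Proportion female at birth = 100 / (100 + 105) = 0.48780.
Sum of ASFRs = 0.0797 + 0.2011 + 0.3160 + 0.2409 + 0.1538 + 0.0695 + 0.0178 = 1.0788
TFR = 5 × 1.0788 = 5.394
GRR = 0.48780 × 5.394 = 2.63119

2.63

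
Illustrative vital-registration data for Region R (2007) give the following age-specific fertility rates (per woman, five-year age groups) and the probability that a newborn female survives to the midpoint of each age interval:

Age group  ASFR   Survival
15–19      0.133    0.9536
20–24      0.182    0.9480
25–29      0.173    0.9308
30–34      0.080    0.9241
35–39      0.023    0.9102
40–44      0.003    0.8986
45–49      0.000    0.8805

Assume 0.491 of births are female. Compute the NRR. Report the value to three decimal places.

1.370

Proportion female at birth = 0.491.
Survival-weighted fertility by age (5·fₓ·Sₓ):
  15–19: 5 × 0.133 × 0.9536 = 0.63414
  20–24: 5 × 0.182 × 0.9480 = 0.86268
  25–29: 5 × 0.173 × 0.9308 = 0.80514
  30–34: 5 × 0.080 × 0.9241 = 0.36964
  35–39: 5 × 0.023 × 0.9102 = 0.10467
  40–44: 5 × 0.003 × 0.8986 = 0.01348
  45–49: 5 × 0.000 × 0.8805 = 0.00000
Sum = 2.78975
NRR = 0.491 × 2.78975 = 1.36977
With NRR above 1 the population is above replacement fertility.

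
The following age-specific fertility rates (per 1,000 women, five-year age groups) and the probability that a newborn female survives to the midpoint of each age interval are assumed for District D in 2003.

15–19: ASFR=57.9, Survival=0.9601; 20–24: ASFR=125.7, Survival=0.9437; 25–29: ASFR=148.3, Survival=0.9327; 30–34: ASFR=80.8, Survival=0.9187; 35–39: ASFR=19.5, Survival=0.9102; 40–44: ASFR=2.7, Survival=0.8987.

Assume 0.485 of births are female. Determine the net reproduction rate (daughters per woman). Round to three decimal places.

0.987

Proportion female at birth = 0.485.
Each age group contributes 5 × ASFR × survival:
  15–19: 5 × 57.9/1000 × 0.9601 = 0.27795
  20–24: 5 × 125.7/1000 × 0.9437 = 0.59312
  25–29: 5 × 148.3/1000 × 0.9327 = 0.69160
  30–34: 5 × 80.8/1000 × 0.9187 = 0.37115
  35–39: 5 × 19.5/1000 × 0.9102 = 0.08874
  40–44: 5 × 2.7/1000 × 0.8987 = 0.01213
Sum = 2.03469
NRR = 0.485 × 2.03469 = 0.98682
An NRR under 1 implies long-run decline under these rates.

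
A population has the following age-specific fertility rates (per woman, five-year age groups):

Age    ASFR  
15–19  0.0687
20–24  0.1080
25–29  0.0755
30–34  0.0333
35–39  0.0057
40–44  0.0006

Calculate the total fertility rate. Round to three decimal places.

Sum of ASFRs = 0.0687 + 0.1080 + 0.0755 + 0.0333 + 0.0057 + 0.0006 = 0.2918
TFR = 5 × 0.2918 = 1.459

1.459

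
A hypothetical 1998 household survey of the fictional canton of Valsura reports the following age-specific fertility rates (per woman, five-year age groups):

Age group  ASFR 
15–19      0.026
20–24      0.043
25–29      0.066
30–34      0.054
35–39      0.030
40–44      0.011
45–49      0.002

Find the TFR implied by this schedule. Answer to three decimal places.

Sum of ASFRs = 0.026 + 0.043 + 0.066 + 0.054 + 0.030 + 0.011 + 0.002 = 0.232
TFR = 5 × 0.232 = 1.16

1.160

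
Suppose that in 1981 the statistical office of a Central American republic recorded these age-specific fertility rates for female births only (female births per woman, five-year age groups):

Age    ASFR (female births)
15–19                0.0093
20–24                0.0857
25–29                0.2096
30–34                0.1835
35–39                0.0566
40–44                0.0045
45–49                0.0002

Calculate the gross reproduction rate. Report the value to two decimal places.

2.75

Sum of female ASFRs = 0.0093 + 0.0857 + 0.2096 + 0.1835 + 0.0566 + 0.0045 + 0.0002 = 0.5494
GRR = 5 × 0.5494 = 2.747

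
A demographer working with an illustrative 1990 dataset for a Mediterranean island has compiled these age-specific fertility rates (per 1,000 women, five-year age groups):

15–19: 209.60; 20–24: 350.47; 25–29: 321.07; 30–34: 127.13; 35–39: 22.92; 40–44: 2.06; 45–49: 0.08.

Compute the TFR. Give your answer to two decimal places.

5.17

Sum of ASFRs = 209.60 + 350.47 + 321.07 + 127.13 + 22.92 + 2.06 + 0.08 = 1033.33
TFR = 5 × 1033.33 / 1000 = 5.16665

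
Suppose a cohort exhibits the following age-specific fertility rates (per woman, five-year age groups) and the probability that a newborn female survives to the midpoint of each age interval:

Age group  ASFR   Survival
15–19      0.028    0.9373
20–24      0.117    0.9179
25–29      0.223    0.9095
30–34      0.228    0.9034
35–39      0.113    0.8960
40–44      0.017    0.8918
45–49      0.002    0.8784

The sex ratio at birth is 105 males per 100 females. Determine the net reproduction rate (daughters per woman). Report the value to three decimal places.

Proportion female at birth = 100 / (100 + 105) = 0.48780.
Per-age-group product (5 × ASFR × survival probability):
  15–19: 5 × 0.028 × 0.9373 = 0.13122
  20–24: 5 × 0.117 × 0.9179 = 0.53697
  25–29: 5 × 0.223 × 0.9095 = 1.01409
  30–34: 5 × 0.228 × 0.9034 = 1.02988
  35–39: 5 × 0.113 × 0.8960 = 0.50624
  40–44: 5 × 0.017 × 0.8918 = 0.07580
  45–49: 5 × 0.002 × 0.8784 = 0.00878
Sum = 3.30298
NRR = 0.48780 × 3.30298 = 1.61119

1.611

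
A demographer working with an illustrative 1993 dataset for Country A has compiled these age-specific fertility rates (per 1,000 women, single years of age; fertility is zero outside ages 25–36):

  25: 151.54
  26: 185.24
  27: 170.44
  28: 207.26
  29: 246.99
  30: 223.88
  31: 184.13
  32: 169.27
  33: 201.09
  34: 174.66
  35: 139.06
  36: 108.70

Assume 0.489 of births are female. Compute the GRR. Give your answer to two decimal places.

1.06

Proportion female at birth = 0.489.
Sum of ASFRs = 151.54 + 185.24 + 170.44 + 207.26 + 246.99 + 223.88 + 184.13 + 169.27 + 201.09 + 174.66 + 139.06 + 108.70 = 2162.26
TFR = 2162.26 / 1000 = 2.16226
GRR = 0.489 × 2.16226 = 1.05735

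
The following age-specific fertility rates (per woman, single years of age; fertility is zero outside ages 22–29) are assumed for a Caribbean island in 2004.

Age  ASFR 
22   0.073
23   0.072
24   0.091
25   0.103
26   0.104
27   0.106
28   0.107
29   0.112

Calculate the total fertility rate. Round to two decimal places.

Sum of ASFRs = 0.073 + 0.072 + 0.091 + 0.103 + 0.104 + 0.106 + 0.107 + 0.112 = 0.768
TFR = 0.768

0.77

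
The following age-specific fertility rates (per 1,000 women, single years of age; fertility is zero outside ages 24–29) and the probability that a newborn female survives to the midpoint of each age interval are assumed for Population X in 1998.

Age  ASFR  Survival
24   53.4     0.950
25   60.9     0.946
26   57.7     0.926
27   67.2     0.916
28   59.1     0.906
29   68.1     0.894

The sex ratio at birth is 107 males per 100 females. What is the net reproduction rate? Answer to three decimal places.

0.163

Proportion female at birth = 100 / (100 + 107) = 0.48309.
Per-age-group product (1 × ASFR × survival probability):
  24: 1 × 53.4/1000 × 0.950 = 0.05073
  25: 1 × 60.9/1000 × 0.946 = 0.05761
  26: 1 × 57.7/1000 × 0.926 = 0.05343
  27: 1 × 67.2/1000 × 0.916 = 0.06156
  28: 1 × 59.1/1000 × 0.906 = 0.05354
  29: 1 × 68.1/1000 × 0.894 = 0.06088
Sum = 0.33775
NRR = 0.48309 × 0.33775 = 0.16316
An NRR under 1 implies long-run decline under these rates.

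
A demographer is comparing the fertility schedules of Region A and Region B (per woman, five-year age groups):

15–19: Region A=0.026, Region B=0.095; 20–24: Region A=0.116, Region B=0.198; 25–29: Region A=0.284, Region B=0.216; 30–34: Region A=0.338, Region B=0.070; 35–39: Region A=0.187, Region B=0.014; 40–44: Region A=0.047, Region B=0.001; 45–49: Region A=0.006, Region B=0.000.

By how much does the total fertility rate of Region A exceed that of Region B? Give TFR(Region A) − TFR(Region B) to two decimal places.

Region A:
  Sum of ASFRs = 0.026 + 0.116 + 0.284 + 0.338 + 0.187 + 0.047 + 0.006 = 1.004
  TFR = 5 × 1.004 = 5.02
Region B:
  Sum of ASFRs = 0.095 + 0.198 + 0.216 + 0.070 + 0.014 + 0.001 + 0.000 = 0.594
  TFR = 5 × 0.594 = 2.97
Difference = 5.02 − 2.97 = 2.05

2.05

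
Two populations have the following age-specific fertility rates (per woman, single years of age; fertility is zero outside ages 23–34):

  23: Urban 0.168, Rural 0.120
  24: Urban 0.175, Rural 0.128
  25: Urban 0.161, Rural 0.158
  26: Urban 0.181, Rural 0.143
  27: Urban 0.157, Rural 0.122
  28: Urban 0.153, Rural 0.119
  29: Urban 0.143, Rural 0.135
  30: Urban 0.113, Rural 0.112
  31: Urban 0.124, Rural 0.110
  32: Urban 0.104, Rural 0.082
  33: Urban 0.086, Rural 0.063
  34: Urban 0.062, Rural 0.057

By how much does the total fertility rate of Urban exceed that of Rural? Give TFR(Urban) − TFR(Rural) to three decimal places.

0.278

Urban:
  Sum of ASFRs = 0.168 + 0.175 + 0.161 + 0.181 + 0.157 + 0.153 + 0.143 + 0.113 + 0.124 + 0.104 + 0.086 + 0.062 = 1.627
  TFR = 1.627
Rural:
  Sum of ASFRs = 0.120 + 0.128 + 0.158 + 0.143 + 0.122 + 0.119 + 0.135 + 0.112 + 0.110 + 0.082 + 0.063 + 0.057 = 1.349
  TFR = 1.349
Difference = 1.627 − 1.349 = 0.278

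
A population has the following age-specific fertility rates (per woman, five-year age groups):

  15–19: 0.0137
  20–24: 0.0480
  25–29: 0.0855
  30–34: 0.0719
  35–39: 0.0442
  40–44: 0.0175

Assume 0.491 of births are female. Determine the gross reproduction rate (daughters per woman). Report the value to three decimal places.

0.689

Proportion female at birth = 0.491.
Sum of ASFRs = 0.0137 + 0.0480 + 0.0855 + 0.0719 + 0.0442 + 0.0175 = 0.2808
TFR = 5 × 0.2808 = 1.404
GRR = 0.491 × 1.404 = 0.68936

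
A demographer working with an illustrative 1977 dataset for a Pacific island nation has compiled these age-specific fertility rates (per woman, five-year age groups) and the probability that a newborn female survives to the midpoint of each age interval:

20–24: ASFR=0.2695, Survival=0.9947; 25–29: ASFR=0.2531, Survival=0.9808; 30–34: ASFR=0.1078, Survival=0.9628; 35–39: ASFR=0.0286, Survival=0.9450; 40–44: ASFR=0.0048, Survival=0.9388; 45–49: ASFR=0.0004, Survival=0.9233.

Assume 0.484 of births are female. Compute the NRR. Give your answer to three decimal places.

1.578

Proportion female at birth = 0.484.
Per-age-group product (5 × ASFR × survival probability):
  20–24: 5 × 0.2695 × 0.9947 = 1.34036
  25–29: 5 × 0.2531 × 0.9808 = 1.24120
  30–34: 5 × 0.1078 × 0.9628 = 0.51895
  35–39: 5 × 0.0286 × 0.9450 = 0.13514
  40–44: 5 × 0.0048 × 0.9388 = 0.02253
  45–49: 5 × 0.0004 × 0.9233 = 0.00185
Sum = 3.26003
NRR = 0.484 × 3.26003 = 1.57785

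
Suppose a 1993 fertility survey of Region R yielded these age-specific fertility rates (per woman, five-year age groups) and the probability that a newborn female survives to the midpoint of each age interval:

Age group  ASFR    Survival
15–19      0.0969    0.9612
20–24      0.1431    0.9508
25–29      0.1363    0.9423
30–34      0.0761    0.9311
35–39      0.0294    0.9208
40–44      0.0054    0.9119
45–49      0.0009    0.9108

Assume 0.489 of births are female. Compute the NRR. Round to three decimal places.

1.128

Proportion female at birth = 0.489.
Each age group contributes 5 × ASFR × survival:
  15–19: 5 × 0.0969 × 0.9612 = 0.46570
  20–24: 5 × 0.1431 × 0.9508 = 0.68030
  25–29: 5 × 0.1363 × 0.9423 = 0.64218
  30–34: 5 × 0.0761 × 0.9311 = 0.35428
  35–39: 5 × 0.0294 × 0.9208 = 0.13536
  40–44: 5 × 0.0054 × 0.9119 = 0.02462
  45–49: 5 × 0.0009 × 0.9108 = 0.00410
Sum = 2.30654
NRR = 0.489 × 2.30654 = 1.12790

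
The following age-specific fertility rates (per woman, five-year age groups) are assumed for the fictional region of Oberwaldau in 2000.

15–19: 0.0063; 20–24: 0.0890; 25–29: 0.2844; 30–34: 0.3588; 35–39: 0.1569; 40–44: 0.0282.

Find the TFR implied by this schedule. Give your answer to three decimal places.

4.618

Sum of ASFRs = 0.0063 + 0.0890 + 0.2844 + 0.3588 + 0.1569 + 0.0282 = 0.9236
TFR = 5 × 0.9236 = 4.618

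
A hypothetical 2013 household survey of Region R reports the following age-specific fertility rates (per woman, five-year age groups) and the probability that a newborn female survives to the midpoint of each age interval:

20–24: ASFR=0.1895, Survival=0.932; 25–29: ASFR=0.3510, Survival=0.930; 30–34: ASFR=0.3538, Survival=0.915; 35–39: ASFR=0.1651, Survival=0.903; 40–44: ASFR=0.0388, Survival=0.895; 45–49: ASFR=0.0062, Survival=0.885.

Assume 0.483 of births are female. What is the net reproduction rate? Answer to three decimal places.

Proportion female at birth = 0.483.
Survival-weighted fertility by age (5·fₓ·Sₓ):
  20–24: 5 × 0.1895 × 0.932 = 0.88307
  25–29: 5 × 0.3510 × 0.930 = 1.63215
  30–34: 5 × 0.3538 × 0.915 = 1.61864
  35–39: 5 × 0.1651 × 0.903 = 0.74543
  40–44: 5 × 0.0388 × 0.895 = 0.17363
  45–49: 5 × 0.0062 × 0.885 = 0.02744
Sum = 5.08036
NRR = 0.483 × 5.08036 = 2.45381

2.454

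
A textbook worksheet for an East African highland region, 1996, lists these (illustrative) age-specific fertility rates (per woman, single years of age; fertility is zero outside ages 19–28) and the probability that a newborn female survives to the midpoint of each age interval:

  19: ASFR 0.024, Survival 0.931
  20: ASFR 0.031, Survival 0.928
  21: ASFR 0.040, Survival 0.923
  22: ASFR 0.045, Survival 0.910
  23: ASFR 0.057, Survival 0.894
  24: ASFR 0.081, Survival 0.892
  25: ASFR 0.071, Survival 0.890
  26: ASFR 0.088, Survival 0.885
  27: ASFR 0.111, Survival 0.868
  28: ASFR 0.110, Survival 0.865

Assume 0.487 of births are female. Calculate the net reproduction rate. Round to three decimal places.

Proportion female at birth = 0.487.
Survival-weighted fertility by age (1·fₓ·Sₓ):
  19: 1 × 0.024 × 0.931 = 0.02234
  20: 1 × 0.031 × 0.928 = 0.02877
  21: 1 × 0.040 × 0.923 = 0.03692
  22: 1 × 0.045 × 0.910 = 0.04095
  23: 1 × 0.057 × 0.894 = 0.05096
  24: 1 × 0.081 × 0.892 = 0.07225
  25: 1 × 0.071 × 0.890 = 0.06319
  26: 1 × 0.088 × 0.885 = 0.07788
  27: 1 × 0.111 × 0.868 = 0.09635
  28: 1 × 0.110 × 0.865 = 0.09515
Sum = 0.58476
NRR = 0.487 × 0.58476 = 0.28478

0.285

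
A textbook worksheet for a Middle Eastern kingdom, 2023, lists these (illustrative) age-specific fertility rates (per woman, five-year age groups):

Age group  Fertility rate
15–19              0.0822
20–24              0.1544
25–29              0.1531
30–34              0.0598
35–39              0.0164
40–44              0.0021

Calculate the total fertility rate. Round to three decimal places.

2.340

Sum of ASFRs = 0.0822 + 0.1544 + 0.1531 + 0.0598 + 0.0164 + 0.0021 = 0.4680
TFR = 5 × 0.4680 = 2.34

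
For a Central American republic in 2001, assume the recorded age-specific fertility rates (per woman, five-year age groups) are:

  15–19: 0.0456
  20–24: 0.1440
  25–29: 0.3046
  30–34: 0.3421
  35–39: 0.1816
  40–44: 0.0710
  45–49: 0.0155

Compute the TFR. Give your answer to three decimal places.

5.522

Sum of ASFRs = 0.0456 + 0.1440 + 0.3046 + 0.3421 + 0.1816 + 0.0710 + 0.0155 = 1.1044
TFR = 5 × 1.1044 = 5.522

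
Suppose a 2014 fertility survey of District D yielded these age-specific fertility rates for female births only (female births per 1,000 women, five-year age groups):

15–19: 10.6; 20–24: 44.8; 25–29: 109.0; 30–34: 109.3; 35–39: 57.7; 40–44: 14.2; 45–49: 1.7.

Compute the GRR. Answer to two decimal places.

1.74

Sum of female ASFRs = 10.6 + 44.8 + 109.0 + 109.3 + 57.7 + 14.2 + 1.7 = 347.3
GRR = 5 × 347.3 / 1000 = 1.7365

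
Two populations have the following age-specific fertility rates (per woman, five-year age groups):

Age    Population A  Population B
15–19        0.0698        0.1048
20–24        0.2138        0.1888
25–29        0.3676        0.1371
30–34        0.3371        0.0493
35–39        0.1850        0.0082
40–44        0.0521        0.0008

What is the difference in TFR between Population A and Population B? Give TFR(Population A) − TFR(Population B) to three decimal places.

3.682

Population A:
  Sum of ASFRs = 0.0698 + 0.2138 + 0.3676 + 0.3371 + 0.1850 + 0.0521 = 1.2254
  TFR = 5 × 1.2254 = 6.127
Population B:
  Sum of ASFRs = 0.1048 + 0.1888 + 0.1371 + 0.0493 + 0.0082 + 0.0008 = 0.4890
  TFR = 5 × 0.4890 = 2.445
Difference = 6.127 − 2.445 = 3.682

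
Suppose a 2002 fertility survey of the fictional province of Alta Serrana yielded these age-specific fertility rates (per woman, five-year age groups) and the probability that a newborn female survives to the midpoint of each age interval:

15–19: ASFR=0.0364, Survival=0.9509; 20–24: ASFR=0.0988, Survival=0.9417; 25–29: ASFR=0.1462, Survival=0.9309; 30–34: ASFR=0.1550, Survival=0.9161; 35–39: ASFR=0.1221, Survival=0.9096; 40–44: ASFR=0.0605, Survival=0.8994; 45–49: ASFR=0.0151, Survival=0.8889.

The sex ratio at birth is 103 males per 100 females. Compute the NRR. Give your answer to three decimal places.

Proportion female at birth = 100 / (100 + 103) = 0.49261.
Per-age-group product (5 × ASFR × survival probability):
  15–19: 5 × 0.0364 × 0.9509 = 0.17306
  20–24: 5 × 0.0988 × 0.9417 = 0.46520
  25–29: 5 × 0.1462 × 0.9309 = 0.68049
  30–34: 5 × 0.1550 × 0.9161 = 0.70998
  35–39: 5 × 0.1221 × 0.9096 = 0.55531
  40–44: 5 × 0.0605 × 0.8994 = 0.27207
  45–49: 5 × 0.0151 × 0.8889 = 0.06711
Sum = 2.92322
NRR = 0.49261 × 2.92322 = 1.44001
With NRR above 1 the population is above replacement fertility.

1.440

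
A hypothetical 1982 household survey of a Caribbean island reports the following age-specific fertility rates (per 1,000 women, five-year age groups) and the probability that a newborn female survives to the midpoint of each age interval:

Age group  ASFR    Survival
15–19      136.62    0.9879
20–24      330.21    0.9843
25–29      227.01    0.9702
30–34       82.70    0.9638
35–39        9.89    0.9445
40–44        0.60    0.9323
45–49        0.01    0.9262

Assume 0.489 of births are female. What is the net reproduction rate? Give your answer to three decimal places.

Proportion female at birth = 0.489.
Per-age-group product (5 × ASFR × survival probability):
  15–19: 5 × 136.62/1000 × 0.9879 = 0.67483
  20–24: 5 × 330.21/1000 × 0.9843 = 1.62513
  25–29: 5 × 227.01/1000 × 0.9702 = 1.10123
  30–34: 5 × 82.70/1000 × 0.9638 = 0.39853
  35–39: 5 × 9.89/1000 × 0.9445 = 0.04671
  40–44: 5 × 0.60/1000 × 0.9323 = 0.00280
  45–49: 5 × 0.01/1000 × 0.9262 = 0.00005
Sum = 3.84928
NRR = 0.489 × 3.84928 = 1.88230
With NRR above 1 the population is above replacement fertility.

1.882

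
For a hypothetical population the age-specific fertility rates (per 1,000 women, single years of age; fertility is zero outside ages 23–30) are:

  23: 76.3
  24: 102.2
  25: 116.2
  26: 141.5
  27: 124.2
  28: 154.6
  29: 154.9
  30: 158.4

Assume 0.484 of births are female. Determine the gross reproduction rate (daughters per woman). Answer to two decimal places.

0.50

Proportion female at birth = 0.484.
Sum of ASFRs = 76.3 + 102.2 + 116.2 + 141.5 + 124.2 + 154.6 + 154.9 + 158.4 = 1028.3
TFR = 1028.3 / 1000 = 1.0283
GRR = 0.484 × 1.0283 = 0.49770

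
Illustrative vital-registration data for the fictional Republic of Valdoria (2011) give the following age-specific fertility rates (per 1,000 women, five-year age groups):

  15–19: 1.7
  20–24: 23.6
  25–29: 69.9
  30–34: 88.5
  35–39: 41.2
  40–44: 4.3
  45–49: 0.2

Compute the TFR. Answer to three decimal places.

Sum of ASFRs = 1.7 + 23.6 + 69.9 + 88.5 + 41.2 + 4.3 + 0.2 = 229.4
TFR = 5 × 229.4 / 1000 = 1.147

1.147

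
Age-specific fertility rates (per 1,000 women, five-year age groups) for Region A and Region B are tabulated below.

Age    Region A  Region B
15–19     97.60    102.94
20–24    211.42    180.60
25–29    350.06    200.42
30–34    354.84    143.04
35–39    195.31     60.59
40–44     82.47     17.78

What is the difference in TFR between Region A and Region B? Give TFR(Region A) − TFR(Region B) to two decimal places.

Region A:
  Sum of ASFRs = 97.60 + 211.42 + 350.06 + 354.84 + 195.31 + 82.47 = 1291.70
  TFR = 5 × 1291.70 / 1000 = 6.4585
Region B:
  Sum of ASFRs = 102.94 + 180.60 + 200.42 + 143.04 + 60.59 + 17.78 = 705.37
  TFR = 5 × 705.37 / 1000 = 3.52685
Difference = 6.4585 − 3.52685 = 2.93165

2.93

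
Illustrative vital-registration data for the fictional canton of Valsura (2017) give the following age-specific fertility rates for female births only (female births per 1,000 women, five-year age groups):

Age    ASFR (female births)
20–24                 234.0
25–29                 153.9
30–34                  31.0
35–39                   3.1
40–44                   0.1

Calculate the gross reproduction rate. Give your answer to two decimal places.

Sum of female ASFRs = 234.0 + 153.9 + 31.0 + 3.1 + 0.1 = 422.1
GRR = 5 × 422.1 / 1000 = 2.1105

2.11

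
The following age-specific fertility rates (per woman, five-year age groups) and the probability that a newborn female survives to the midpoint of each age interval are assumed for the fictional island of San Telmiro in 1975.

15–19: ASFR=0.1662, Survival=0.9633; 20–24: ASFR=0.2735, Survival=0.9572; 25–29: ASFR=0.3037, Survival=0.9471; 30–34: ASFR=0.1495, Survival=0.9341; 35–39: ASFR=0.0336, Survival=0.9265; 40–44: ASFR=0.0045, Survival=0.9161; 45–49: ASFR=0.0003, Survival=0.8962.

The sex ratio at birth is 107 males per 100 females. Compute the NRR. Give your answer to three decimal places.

Proportion female at birth = 100 / (100 + 107) = 0.48309.
Per-age-group product (5 × ASFR × survival probability):
  15–19: 5 × 0.1662 × 0.9633 = 0.80050
  20–24: 5 × 0.2735 × 0.9572 = 1.30897
  25–29: 5 × 0.3037 × 0.9471 = 1.43817
  30–34: 5 × 0.1495 × 0.9341 = 0.69824
  35–39: 5 × 0.0336 × 0.9265 = 0.15565
  40–44: 5 × 0.0045 × 0.9161 = 0.02061
  45–49: 5 × 0.0003 × 0.8962 = 0.00134
Sum = 4.42348
NRR = 0.48309 × 4.42348 = 2.13694
With NRR above 1 the population is above replacement fertility.

2.137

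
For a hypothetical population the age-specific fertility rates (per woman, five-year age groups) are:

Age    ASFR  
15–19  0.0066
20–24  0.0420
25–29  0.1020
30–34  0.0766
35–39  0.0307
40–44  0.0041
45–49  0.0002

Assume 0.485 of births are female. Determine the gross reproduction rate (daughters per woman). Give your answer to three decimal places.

Proportion female at birth = 0.485.
Sum of ASFRs = 0.0066 + 0.0420 + 0.1020 + 0.0766 + 0.0307 + 0.0041 + 0.0002 = 0.2622
TFR = 5 × 0.2622 = 1.311
GRR = 0.485 × 1.311 = 0.63584

0.636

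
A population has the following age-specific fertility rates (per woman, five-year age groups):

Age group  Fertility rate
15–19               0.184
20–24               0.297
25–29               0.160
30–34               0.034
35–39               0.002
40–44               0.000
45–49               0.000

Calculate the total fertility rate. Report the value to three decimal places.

3.385

Sum of ASFRs = 0.184 + 0.297 + 0.160 + 0.034 + 0.002 + 0.000 + 0.000 = 0.677
TFR = 5 × 0.677 = 3.385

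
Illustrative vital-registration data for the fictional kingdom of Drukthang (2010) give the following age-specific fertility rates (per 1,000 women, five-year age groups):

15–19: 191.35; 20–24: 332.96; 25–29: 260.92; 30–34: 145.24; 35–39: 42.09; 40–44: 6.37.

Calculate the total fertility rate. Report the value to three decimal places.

4.895

Sum of ASFRs = 191.35 + 332.96 + 260.92 + 145.24 + 42.09 + 6.37 = 978.93
TFR = 5 × 978.93 / 1000 = 4.89465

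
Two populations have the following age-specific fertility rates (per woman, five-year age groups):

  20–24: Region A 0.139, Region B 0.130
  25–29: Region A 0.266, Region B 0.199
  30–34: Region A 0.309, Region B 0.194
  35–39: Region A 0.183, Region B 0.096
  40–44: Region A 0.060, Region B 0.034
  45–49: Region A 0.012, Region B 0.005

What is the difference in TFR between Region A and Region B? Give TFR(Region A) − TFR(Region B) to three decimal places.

Region A:
  Sum of ASFRs = 0.139 + 0.266 + 0.309 + 0.183 + 0.060 + 0.012 = 0.969
  TFR = 5 × 0.969 = 4.845
Region B:
  Sum of ASFRs = 0.130 + 0.199 + 0.194 + 0.096 + 0.034 + 0.005 = 0.658
  TFR = 5 × 0.658 = 3.29
Difference = 4.845 − 3.29 = 1.555

1.555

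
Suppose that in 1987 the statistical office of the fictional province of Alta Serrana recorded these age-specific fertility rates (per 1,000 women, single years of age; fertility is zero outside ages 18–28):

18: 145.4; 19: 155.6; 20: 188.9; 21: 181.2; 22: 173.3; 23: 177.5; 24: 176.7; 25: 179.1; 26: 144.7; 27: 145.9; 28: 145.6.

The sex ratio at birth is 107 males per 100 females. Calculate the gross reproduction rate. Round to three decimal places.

0.876

Proportion female at birth = 100 / (100 + 107) = 0.48309.
Sum of ASFRs = 145.4 + 155.6 + 188.9 + 181.2 + 173.3 + 177.5 + 176.7 + 179.1 + 144.7 + 145.9 + 145.6 = 1813.9
TFR = 1813.9 / 1000 = 1.8139
GRR = 0.48309 × 1.8139 = 0.87628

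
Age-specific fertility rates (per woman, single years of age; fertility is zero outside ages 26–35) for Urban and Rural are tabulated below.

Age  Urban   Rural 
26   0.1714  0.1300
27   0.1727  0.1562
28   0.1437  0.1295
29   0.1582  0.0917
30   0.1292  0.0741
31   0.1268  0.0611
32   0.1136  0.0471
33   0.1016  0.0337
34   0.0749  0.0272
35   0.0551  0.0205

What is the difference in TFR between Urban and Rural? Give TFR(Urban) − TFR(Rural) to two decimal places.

0.48

Urban:
  Sum of ASFRs = 0.1714 + 0.1727 + 0.1437 + 0.1582 + 0.1292 + 0.1268 + 0.1136 + 0.1016 + 0.0749 + 0.0551 = 1.2472
  TFR = 1.2472
Rural:
  Sum of ASFRs = 0.1300 + 0.1562 + 0.1295 + 0.0917 + 0.0741 + 0.0611 + 0.0471 + 0.0337 + 0.0272 + 0.0205 = 0.7711
  TFR = 0.7711
Difference = 1.2472 − 0.7711 = 0.4761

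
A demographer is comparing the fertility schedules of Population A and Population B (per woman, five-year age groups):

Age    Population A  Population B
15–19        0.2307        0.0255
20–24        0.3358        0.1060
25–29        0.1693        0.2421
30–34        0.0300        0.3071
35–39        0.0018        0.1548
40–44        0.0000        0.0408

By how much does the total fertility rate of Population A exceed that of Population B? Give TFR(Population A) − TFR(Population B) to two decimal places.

-0.54

Population A:
  Sum of ASFRs = 0.2307 + 0.3358 + 0.1693 + 0.0300 + 0.0018 + 0.0000 = 0.7676
  TFR = 5 × 0.7676 = 3.838
Population B:
  Sum of ASFRs = 0.0255 + 0.1060 + 0.2421 + 0.3071 + 0.1548 + 0.0408 = 0.8763
  TFR = 5 × 0.8763 = 4.3815
Difference = 3.838 − 4.3815 = -0.5435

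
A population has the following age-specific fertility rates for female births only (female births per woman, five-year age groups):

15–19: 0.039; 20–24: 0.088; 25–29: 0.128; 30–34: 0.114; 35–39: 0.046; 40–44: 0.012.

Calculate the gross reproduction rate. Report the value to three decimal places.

2.135

Sum of female ASFRs = 0.039 + 0.088 + 0.128 + 0.114 + 0.046 + 0.012 = 0.427
GRR = 5 × 0.427 = 2.135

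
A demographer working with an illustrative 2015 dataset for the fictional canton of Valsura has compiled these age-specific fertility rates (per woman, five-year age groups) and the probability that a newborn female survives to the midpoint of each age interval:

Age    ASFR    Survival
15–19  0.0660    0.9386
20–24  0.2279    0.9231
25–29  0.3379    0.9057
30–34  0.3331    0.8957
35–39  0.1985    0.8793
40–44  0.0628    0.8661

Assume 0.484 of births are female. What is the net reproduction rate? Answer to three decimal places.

2.676

Proportion female at birth = 0.484.
Survival-weighted fertility by age (5·fₓ·Sₓ):
  15–19: 5 × 0.0660 × 0.9386 = 0.30974
  20–24: 5 × 0.2279 × 0.9231 = 1.05187
  25–29: 5 × 0.3379 × 0.9057 = 1.53018
  30–34: 5 × 0.3331 × 0.8957 = 1.49179
  35–39: 5 × 0.1985 × 0.8793 = 0.87271
  40–44: 5 × 0.0628 × 0.8661 = 0.27196
Sum = 5.52825
NRR = 0.484 × 5.52825 = 2.67567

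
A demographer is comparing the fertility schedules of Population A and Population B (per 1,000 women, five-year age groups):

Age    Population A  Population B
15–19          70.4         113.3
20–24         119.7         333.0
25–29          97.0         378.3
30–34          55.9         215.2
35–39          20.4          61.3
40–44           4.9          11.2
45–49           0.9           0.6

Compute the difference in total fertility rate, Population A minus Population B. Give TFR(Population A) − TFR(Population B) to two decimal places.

Population A:
  Sum of ASFRs = 70.4 + 119.7 + 97.0 + 55.9 + 20.4 + 4.9 + 0.9 = 369.2
  TFR = 5 × 369.2 / 1000 = 1.846
Population B:
  Sum of ASFRs = 113.3 + 333.0 + 378.3 + 215.2 + 61.3 + 11.2 + 0.6 = 1112.9
  TFR = 5 × 1112.9 / 1000 = 5.5645
Difference = 1.846 − 5.5645 = -3.7185

-3.72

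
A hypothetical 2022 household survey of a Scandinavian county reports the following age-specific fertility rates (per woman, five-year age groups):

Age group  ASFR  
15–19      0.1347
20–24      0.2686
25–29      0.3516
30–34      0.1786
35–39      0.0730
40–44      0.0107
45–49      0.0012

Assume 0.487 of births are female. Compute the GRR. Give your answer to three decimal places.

Proportion female at birth = 0.487.
Sum of ASFRs = 0.1347 + 0.2686 + 0.3516 + 0.1786 + 0.0730 + 0.0107 + 0.0012 = 1.0184
TFR = 5 × 1.0184 = 5.092
GRR = 0.487 × 5.092 = 2.47980

2.480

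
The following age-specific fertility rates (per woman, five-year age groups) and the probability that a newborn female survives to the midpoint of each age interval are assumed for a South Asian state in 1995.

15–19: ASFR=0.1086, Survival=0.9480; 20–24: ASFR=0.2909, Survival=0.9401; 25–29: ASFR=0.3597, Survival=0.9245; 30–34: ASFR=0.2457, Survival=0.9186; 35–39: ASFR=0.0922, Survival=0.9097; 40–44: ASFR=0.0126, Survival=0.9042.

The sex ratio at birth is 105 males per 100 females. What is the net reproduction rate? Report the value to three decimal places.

2.512

Proportion female at birth = 100 / (100 + 105) = 0.48780.
Weighting each age-specific rate by interval width and survival:
  15–19: 5 × 0.1086 × 0.9480 = 0.51476
  20–24: 5 × 0.2909 × 0.9401 = 1.36738
  25–29: 5 × 0.3597 × 0.9245 = 1.66271
  30–34: 5 × 0.2457 × 0.9186 = 1.12850
  35–39: 5 × 0.0922 × 0.9097 = 0.41937
  40–44: 5 × 0.0126 × 0.9042 = 0.05696
Sum = 5.14968
NRR = 0.48780 × 5.14968 = 2.51201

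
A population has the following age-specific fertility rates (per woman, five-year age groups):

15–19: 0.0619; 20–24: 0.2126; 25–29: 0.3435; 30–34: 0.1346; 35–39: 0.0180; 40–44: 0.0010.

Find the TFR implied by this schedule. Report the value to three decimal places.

3.858

Sum of ASFRs = 0.0619 + 0.2126 + 0.3435 + 0.1346 + 0.0180 + 0.0010 = 0.7716
TFR = 5 × 0.7716 = 3.858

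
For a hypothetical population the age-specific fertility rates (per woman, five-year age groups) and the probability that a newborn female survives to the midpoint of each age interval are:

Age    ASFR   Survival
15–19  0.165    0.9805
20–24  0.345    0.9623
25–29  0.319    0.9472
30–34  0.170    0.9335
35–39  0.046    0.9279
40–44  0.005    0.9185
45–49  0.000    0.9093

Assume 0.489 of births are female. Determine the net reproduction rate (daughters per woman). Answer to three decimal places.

Proportion female at birth = 0.489.
Survival-weighted fertility by age (5·fₓ·Sₓ):
  15–19: 5 × 0.165 × 0.9805 = 0.80891
  20–24: 5 × 0.345 × 0.9623 = 1.65997
  25–29: 5 × 0.319 × 0.9472 = 1.51078
  30–34: 5 × 0.170 × 0.9335 = 0.79348
  35–39: 5 × 0.046 × 0.9279 = 0.21342
  40–44: 5 × 0.005 × 0.9185 = 0.02296
  45–49: 5 × 0.000 × 0.9093 = 0.00000
Sum = 5.00952
NRR = 0.489 × 5.00952 = 2.44966

2.450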